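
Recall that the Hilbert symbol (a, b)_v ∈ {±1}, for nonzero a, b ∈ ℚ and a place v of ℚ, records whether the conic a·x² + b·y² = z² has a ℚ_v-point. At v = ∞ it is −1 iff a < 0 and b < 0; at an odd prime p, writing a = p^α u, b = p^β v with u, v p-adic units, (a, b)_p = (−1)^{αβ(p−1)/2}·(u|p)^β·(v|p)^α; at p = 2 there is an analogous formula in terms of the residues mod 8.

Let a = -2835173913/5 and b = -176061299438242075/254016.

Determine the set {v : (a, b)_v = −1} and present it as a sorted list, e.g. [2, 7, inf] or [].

Mod squares: a ≡ -165, b ≡ -403. Check v ∈ {∞, 2, 3, 5, 7, 11, 13, 23, 31, 41}.
v=41: a=41^0·(≡39), b=41^2·(≡14) mod 41; (39|41)=+1, (14|41)=-1; (−1)^{0·2·20}·(+1)^2·(-1)^0 = +1.
v=31: a=31^2·(≡26), b=31^3·(≡8) mod 31; (26|31)=-1, (8|31)=+1; (−1)^{2·3·15}·(-1)^3·(+1)^2 = -1.
v=2: v_2(a)=0, v_2(b)=-6; units ≡ 3, 5 (mod 8); ε·ε+αω+βω = 1·0+0·1+-6·1 ≡ 0  ⇒  (a,b)_2 = +1.
v=7: a=7^0·(≡6), b=7^-2·(≡6) mod 7; (6|7)=-1, (6|7)=-1; (−1)^{0·-2·3}·(-1)^-2·(-1)^0 = +1.
v=3: a=3^1·(≡2), b=3^-4·(≡2) mod 3; (2|3)=-1, (2|3)=-1; (−1)^{1·-4·1}·(-1)^-4·(-1)^1 = -1.
v=13: a=13^2·(≡10), b=13^3·(≡11) mod 13; (10|13)=+1, (11|13)=-1; (−1)^{2·3·6}·(+1)^3·(-1)^2 = +1.
v=11: a=11^1·(≡8), b=11^2·(≡3) mod 11; (8|11)=-1, (3|11)=+1; (−1)^{1·2·5}·(-1)^2·(+1)^1 = +1.
v=23: a=23^2·(≡11), b=23^2·(≡5) mod 23; (11|23)=-1, (5|23)=-1; (−1)^{2·2·11}·(-1)^2·(-1)^2 = +1.
v=5: a=5^-1·(≡2), b=5^2·(≡2) mod 5; (2|5)=-1, (2|5)=-1; (−1)^{-1·2·2}·(-1)^2·(-1)^-1 = -1.
v=∞: -165 < 0 and -403 < 0  ⇒  (a,b)_∞ = -1.
|Ram(-165, -403)| = 4, even; anisotropic at {3, 5, 31, ∞}.

[3, 5, 31, inf]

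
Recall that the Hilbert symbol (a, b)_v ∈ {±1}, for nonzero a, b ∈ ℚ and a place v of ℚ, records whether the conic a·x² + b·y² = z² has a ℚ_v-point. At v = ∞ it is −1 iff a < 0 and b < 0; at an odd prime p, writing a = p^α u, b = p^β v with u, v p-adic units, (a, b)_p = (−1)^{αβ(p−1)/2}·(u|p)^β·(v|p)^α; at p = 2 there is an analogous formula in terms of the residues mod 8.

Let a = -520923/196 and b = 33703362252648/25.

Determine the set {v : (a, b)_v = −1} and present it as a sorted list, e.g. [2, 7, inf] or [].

(a, b) ≡ (-1443, 262922) mod (ℚ^×)²; places V = {2, 3, 5, 7, 11, 13, 17, 19, 37, ∞}.
(a,b)_13: α=1, u≡8; β=0, v≡3 (mod 13); (8|13)=-1, (3|13)=+1; sign (−1)^0·-1^0·+1^1 = +1.
(a,b)_11: α=0, u≡9; β=1, v≡8 (mod 11); (9|11)=+1, (8|11)=-1; sign (−1)^0·+1^1·-1^0 = +1.
(a,b)_2: α=-2, β=3; u≡5, v≡5 (mod 8); ε(u)ε(v)=0·0, αω(v)=-2·1, βω(u)=3·1; sum ≡ 1  ⇒  -1.
(a,b)_19: α=2, u≡16; β=1, v≡4 (mod 19); (16|19)=+1, (4|19)=+1; sign (−1)^0·+1^1·+1^2 = +1.
(a,b)_∞: sgn(-1443)=−, sgn(262922)=+, so +1.
(a,b)_17: α=0, u≡16; β=3, v≡4 (mod 17); (16|17)=+1, (4|17)=+1; sign (−1)^0·+1^3·+1^0 = +1.
(a,b)_37: α=1, u≡5; β=3, v≡8 (mod 37); (5|37)=-1, (8|37)=-1; sign (−1)^0·-1^3·-1^1 = +1.
(a,b)_5: α=0, u≡2; β=-2, v≡3 (mod 5); (2|5)=-1, (3|5)=-1; sign (−1)^0·-1^-2·-1^0 = +1.
(a,b)_7: α=-2, u≡6; β=0, v≡1 (mod 7); (6|7)=-1, (1|7)=+1; sign (−1)^0·-1^0·+1^-2 = +1.
(a,b)_3: α=1, u≡2; β=4, v≡2 (mod 3); (2|3)=-1, (2|3)=-1; sign (−1)^0·-1^4·-1^1 = -1.
|Ram(-1443, 262922)| = 2, even; anisotropic at {2, 3}.

[2, 3]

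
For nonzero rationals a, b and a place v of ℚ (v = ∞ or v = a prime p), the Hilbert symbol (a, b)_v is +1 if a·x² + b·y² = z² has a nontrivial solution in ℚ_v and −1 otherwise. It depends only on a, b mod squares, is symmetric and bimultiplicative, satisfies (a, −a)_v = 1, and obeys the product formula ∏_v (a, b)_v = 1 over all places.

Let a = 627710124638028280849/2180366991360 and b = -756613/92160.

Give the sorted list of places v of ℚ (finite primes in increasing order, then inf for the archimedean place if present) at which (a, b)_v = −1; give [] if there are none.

[2, 5, 13, 37]

(a, b) ≡ (64882090, -370) mod (ℚ^×)²; places V = {2, 3, 5, 7, 11, 13, 19, 37, 41, 47, ∞}.
(a,b)_13: α=7, u≡10; β=2, v≡7 (mod 13); (10|13)=+1, (7|13)=-1; sign (−1)^0·+1^2·-1^7 = -1.
(a,b)_2: α=-27, β=-11; u≡5, v≡7 (mod 8); ε(u)ε(v)=0·1, αω(v)=-27·0, βω(u)=-11·1; sum ≡ 1  ⇒  -1.
(a,b)_3: α=-2, u≡1; β=-2, v≡2 (mod 3); (1|3)=+1, (2|3)=-1; sign (−1)^0·+1^-2·-1^-2 = +1.
(a,b)_47: α=1, u≡26; β=0, v≡1 (mod 47); (26|47)=-1, (1|47)=+1; sign (−1)^0·-1^0·+1^1 = +1.
(a,b)_∞: sgn(64882090)=+, sgn(-370)=−, so +1.
(a,b)_41: α=1, u≡17; β=0, v≡5 (mod 41); (17|41)=-1, (5|41)=+1; sign (−1)^0·-1^0·+1^1 = +1.
(a,b)_11: α=4, u≡3; β=2, v≡3 (mod 11); (3|11)=+1, (3|11)=+1; sign (−1)^0·+1^2·+1^4 = +1.
(a,b)_7: α=1, u≡4; β=0, v≡2 (mod 7); (4|7)=+1, (2|7)=+1; sign (−1)^0·+1^0·+1^1 = +1.
(a,b)_19: α=-2, u≡6; β=0, v≡10 (mod 19); (6|19)=+1, (10|19)=-1; sign (−1)^0·+1^0·-1^-2 = +1.
(a,b)_37: α=3, u≡13; β=1, v≡30 (mod 37); (13|37)=-1, (30|37)=+1; sign (−1)^0·-1^1·+1^3 = -1.
(a,b)_5: α=-1, u≡2; β=-1, v≡1 (mod 5); (2|5)=-1, (1|5)=+1; sign (−1)^0·-1^-1·+1^-1 = -1.
Ram(64882090, -370) = {2, 5, 13, 37}; no ℚ_2-point on the conic.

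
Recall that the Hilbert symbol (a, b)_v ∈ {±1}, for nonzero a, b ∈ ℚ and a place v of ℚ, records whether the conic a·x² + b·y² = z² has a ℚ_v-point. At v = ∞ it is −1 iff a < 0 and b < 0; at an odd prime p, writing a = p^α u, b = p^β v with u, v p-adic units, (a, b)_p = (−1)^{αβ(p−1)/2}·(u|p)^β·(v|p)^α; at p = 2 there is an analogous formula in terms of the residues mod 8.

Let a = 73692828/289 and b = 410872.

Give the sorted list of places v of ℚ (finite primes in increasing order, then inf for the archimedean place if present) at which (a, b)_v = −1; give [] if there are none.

Mod squares: a ≡ 227447, b ≡ 102718. Check v ∈ {∞, 2, 3, 7, 11, 17, 23, 29, 31}.
v=11: a=11^1·(≡6), b=11^1·(≡7) mod 11; (6|11)=-1, (7|11)=-1; (−1)^{1·1·5}·(-1)^1·(-1)^1 = -1.
v=7: a=7^0·(≡3), b=7^1·(≡1) mod 7; (3|7)=-1, (1|7)=+1; (−1)^{0·1·3}·(-1)^1·(+1)^0 = -1.
v=29: a=29^1·(≡22), b=29^1·(≡16) mod 29; (22|29)=+1, (16|29)=+1; (−1)^{1·1·14}·(+1)^1·(+1)^1 = +1.
v=23: a=23^1·(≡14), b=23^1·(≡16) mod 23; (14|23)=-1, (16|23)=+1; (−1)^{1·1·11}·(-1)^1·(+1)^1 = +1.
v=31: a=31^1·(≡17), b=31^0·(≡29) mod 31; (17|31)=-1, (29|31)=-1; (−1)^{1·0·15}·(-1)^0·(-1)^1 = -1.
v=∞: 227447 > 0 and 102718 > 0  ⇒  (a,b)_∞ = +1.
v=2: v_2(a)=2, v_2(b)=3; units ≡ 7, 7 (mod 8); ε·ε+αω+βω = 1·1+2·0+3·0 ≡ 1  ⇒  (a,b)_2 = -1.
v=3: a=3^4·(≡2), b=3^0·(≡1) mod 3; (2|3)=-1, (1|3)=+1; (−1)^{4·0·1}·(-1)^0·(+1)^4 = +1.
v=17: a=17^-2·(≡4), b=17^0·(≡16) mod 17; (4|17)=+1, (16|17)=+1; (−1)^{-2·0·8}·(+1)^0·(+1)^-2 = +1.
|Ram(227447, 102718)| = 4, even; anisotropic at {2, 7, 11, 31}.

[2, 7, 11, 31]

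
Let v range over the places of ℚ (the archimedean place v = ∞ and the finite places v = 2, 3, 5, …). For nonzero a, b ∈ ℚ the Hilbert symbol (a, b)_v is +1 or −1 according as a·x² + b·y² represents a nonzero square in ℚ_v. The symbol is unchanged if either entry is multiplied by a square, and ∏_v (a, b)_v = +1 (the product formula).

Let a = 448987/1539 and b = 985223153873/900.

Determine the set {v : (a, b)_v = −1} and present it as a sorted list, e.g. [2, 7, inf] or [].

[11, 17]

(a, b) ≡ (3553, 17) mod (ℚ^×)²; places V = {2, 3, 5, 7, 11, 17, 19, ∞}.
(a,b)_11: α=1, u≡4; β=0, v≡10 (mod 11); (4|11)=+1, (10|11)=-1; sign (−1)^0·+1^0·-1^1 = -1.
(a,b)_17: α=1, u≡3; β=7, v≡13 (mod 17); (3|17)=-1, (13|17)=+1; sign (−1)^0·-1^7·+1^1 = -1.
(a,b)_5: α=0, u≡3; β=-2, v≡3 (mod 5); (3|5)=-1, (3|5)=-1; sign (−1)^0·-1^-2·-1^0 = +1.
(a,b)_2: α=0, β=-2; u≡1, v≡1 (mod 8); ε(u)ε(v)=0·0, αω(v)=0·0, βω(u)=-2·0; sum ≡ 0  ⇒  +1.
(a,b)_7: α=4, u≡2; β=4, v≡6 (mod 7); (2|7)=+1, (6|7)=-1; sign (−1)^0·+1^4·-1^4 = +1.
(a,b)_19: α=-1, u≡11; β=0, v≡5 (mod 19); (11|19)=+1, (5|19)=+1; sign (−1)^0·+1^0·+1^-1 = +1.
(a,b)_∞: sgn(3553)=+, sgn(17)=+, so +1.
(a,b)_3: α=-4, u≡1; β=-2, v≡2 (mod 3); (1|3)=+1, (2|3)=-1; sign (−1)^0·+1^-2·-1^-4 = +1.
|Ram(3553, 17)| = 2, even; anisotropic at {11, 17}.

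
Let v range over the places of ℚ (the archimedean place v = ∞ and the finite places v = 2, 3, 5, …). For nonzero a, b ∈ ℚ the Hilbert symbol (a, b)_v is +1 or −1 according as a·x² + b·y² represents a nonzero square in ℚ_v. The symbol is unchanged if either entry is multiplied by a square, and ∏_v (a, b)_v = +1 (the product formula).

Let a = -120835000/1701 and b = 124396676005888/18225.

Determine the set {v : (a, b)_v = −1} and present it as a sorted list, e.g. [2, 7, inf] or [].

(a, b) ≡ (-6006, 13) mod (ℚ^×)²; places V = {2, 3, 5, 7, 11, 13, ∞}.
(a,b)_11: α=1, u≡1; β=2, v≡10 (mod 11); (1|11)=+1, (10|11)=-1; sign (−1)^0·+1^2·-1^1 = -1.
(a,b)_∞: sgn(-6006)=−, sgn(13)=+, so +1.
(a,b)_5: α=4, u≡4; β=-2, v≡2 (mod 5); (4|5)=+1, (2|5)=-1; sign (−1)^0·+1^-2·-1^4 = +1.
(a,b)_3: α=-5, u≡2; β=-6, v≡1 (mod 3); (2|3)=-1, (1|3)=+1; sign (−1)^0·-1^-6·+1^-5 = +1.
(a,b)_7: α=-1, u≡3; β=0, v≡5 (mod 7); (3|7)=-1, (5|7)=-1; sign (−1)^0·-1^0·-1^-1 = -1.
(a,b)_13: α=3, u≡5; β=7, v≡10 (mod 13); (5|13)=-1, (10|13)=+1; sign (−1)^0·-1^7·+1^3 = -1.
(a,b)_2: α=3, β=14; u≡5, v≡5 (mod 8); ε(u)ε(v)=0·0, αω(v)=3·1, βω(u)=14·1; sum ≡ 1  ⇒  -1.
Ram(-6006, 13) = {2, 7, 11, 13}; no ℚ_2-point on the conic.

[2, 7, 11, 13]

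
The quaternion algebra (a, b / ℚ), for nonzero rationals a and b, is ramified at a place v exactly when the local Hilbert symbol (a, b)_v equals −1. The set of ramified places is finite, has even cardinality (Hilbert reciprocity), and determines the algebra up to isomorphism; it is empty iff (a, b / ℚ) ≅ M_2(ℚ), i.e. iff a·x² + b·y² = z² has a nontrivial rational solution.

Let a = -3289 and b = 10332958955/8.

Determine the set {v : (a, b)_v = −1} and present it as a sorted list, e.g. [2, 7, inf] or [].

(a, b) ≡ (-3289, 3910) mod (ℚ^×)²; places V = {2, 5, 11, 13, 17, 19, 23, ∞}.
(a,b)_19: α=0, u≡17; β=2, v≡2 (mod 19); (17|19)=+1, (2|19)=-1; sign (−1)^0·+1^2·-1^0 = +1.
(a,b)_17: α=0, u≡9; β=1, v≡9 (mod 17); (9|17)=+1, (9|17)=+1; sign (−1)^0·+1^1·+1^0 = +1.
(a,b)_23: α=1, u≡18; β=1, v≡2 (mod 23); (18|23)=+1, (2|23)=+1; sign (−1)^1·+1^1·+1^1 = -1.
(a,b)_2: α=0, β=-3; u≡7, v≡3 (mod 8); ε(u)ε(v)=1·1, αω(v)=0·1, βω(u)=-3·0; sum ≡ 1  ⇒  -1.
(a,b)_11: α=1, u≡9; β=4, v≡9 (mod 11); (9|11)=+1, (9|11)=+1; sign (−1)^0·+1^4·+1^1 = +1.
(a,b)_5: α=0, u≡1; β=1, v≡2 (mod 5); (1|5)=+1, (2|5)=-1; sign (−1)^0·+1^1·-1^0 = +1.
(a,b)_13: α=1, u≡7; β=0, v≡9 (mod 13); (7|13)=-1, (9|13)=+1; sign (−1)^0·-1^0·+1^1 = +1.
(a,b)_∞: sgn(-3289)=−, sgn(3910)=+, so +1.
(-3289, 3910 / ℚ) ramifies at {2, 23}: a division algebra.

[2, 23]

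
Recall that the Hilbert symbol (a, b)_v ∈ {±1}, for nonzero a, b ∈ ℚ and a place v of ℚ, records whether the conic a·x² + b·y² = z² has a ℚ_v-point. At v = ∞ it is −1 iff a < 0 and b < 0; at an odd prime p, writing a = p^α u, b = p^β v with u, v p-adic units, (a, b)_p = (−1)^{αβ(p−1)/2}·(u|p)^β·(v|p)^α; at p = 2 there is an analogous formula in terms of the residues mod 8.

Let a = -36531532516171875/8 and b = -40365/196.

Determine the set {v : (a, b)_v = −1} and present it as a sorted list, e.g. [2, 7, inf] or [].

Mod squares: a ≡ -1067430, b ≡ -4485. Check v ∈ {∞, 2, 3, 5, 7, 13, 17, 23}.
v=5: a=5^7·(≡1), b=5^1·(≡2) mod 5; (1|5)=+1, (2|5)=-1; (−1)^{7·1·2}·(+1)^1·(-1)^7 = -1.
v=3: a=3^1·(≡2), b=3^3·(≡2) mod 3; (2|3)=-1, (2|3)=-1; (−1)^{1·3·1}·(-1)^3·(-1)^1 = -1.
v=17: a=17^1·(≡4), b=17^0·(≡3) mod 17; (4|17)=+1, (3|17)=-1; (−1)^{1·0·8}·(+1)^0·(-1)^1 = -1.
v=2: v_2(a)=-3, v_2(b)=-2; units ≡ 5, 3 (mod 8); ε·ε+αω+βω = 0·1+-3·1+-2·1 ≡ 1  ⇒  (a,b)_2 = -1.
v=23: a=23^3·(≡2), b=23^1·(≡9) mod 23; (2|23)=+1, (9|23)=+1; (−1)^{3·1·11}·(+1)^1·(+1)^3 = -1.
v=13: a=13^3·(≡8), b=13^1·(≡2) mod 13; (8|13)=-1, (2|13)=-1; (−1)^{3·1·6}·(-1)^1·(-1)^3 = +1.
v=7: a=7^3·(≡3), b=7^-2·(≡1) mod 7; (3|7)=-1, (1|7)=+1; (−1)^{3·-2·3}·(-1)^-2·(+1)^3 = +1.
v=∞: -1067430 < 0 and -4485 < 0  ⇒  (a,b)_∞ = -1.
(-1067430, -4485 / ℚ) ramifies at {2, 3, 5, 17, 23, ∞}: a division algebra.

[2, 3, 5, 17, 23, inf]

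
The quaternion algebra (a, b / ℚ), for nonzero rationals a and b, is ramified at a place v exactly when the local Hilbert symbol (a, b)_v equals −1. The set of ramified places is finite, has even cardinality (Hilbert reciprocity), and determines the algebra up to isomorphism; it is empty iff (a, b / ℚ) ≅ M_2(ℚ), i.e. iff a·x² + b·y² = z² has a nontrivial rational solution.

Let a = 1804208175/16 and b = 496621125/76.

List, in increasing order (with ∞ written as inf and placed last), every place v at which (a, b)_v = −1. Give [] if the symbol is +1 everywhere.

[2, 5]

Mod squares: a ≡ 18183, b ≡ 95095. Check v ∈ {∞, 2, 3, 5, 7, 11, 13, 19, 29}.
v=19: a=19^1·(≡9), b=19^-1·(≡14) mod 19; (9|19)=+1, (14|19)=-1; (−1)^{1·-1·9}·(+1)^-1·(-1)^1 = +1.
v=2: v_2(a)=-4, v_2(b)=-2; units ≡ 7, 7 (mod 8); ε·ε+αω+βω = 1·1+-4·0+-2·0 ≡ 1  ⇒  (a,b)_2 = -1.
v=29: a=29^1·(≡18), b=29^0·(≡28) mod 29; (18|29)=-1, (28|29)=+1; (−1)^{1·0·14}·(-1)^0·(+1)^1 = +1.
v=13: a=13^0·(≡1), b=13^1·(≡3) mod 13; (1|13)=+1, (3|13)=+1; (−1)^{0·1·6}·(+1)^1·(+1)^0 = +1.
v=3: a=3^5·(≡1), b=3^4·(≡1) mod 3; (1|3)=+1, (1|3)=+1; (−1)^{5·4·1}·(+1)^4·(+1)^5 = +1.
v=11: a=11^1·(≡3), b=11^1·(≡2) mod 11; (3|11)=+1, (2|11)=-1; (−1)^{1·1·5}·(+1)^1·(-1)^1 = +1.
v=7: a=7^2·(≡4), b=7^3·(≡5) mod 7; (4|7)=+1, (5|7)=-1; (−1)^{2·3·3}·(+1)^3·(-1)^2 = +1.
v=5: a=5^2·(≡2), b=5^3·(≡4) mod 5; (2|5)=-1, (4|5)=+1; (−1)^{2·3·2}·(-1)^3·(+1)^2 = -1.
v=∞: 18183 > 0 and 95095 > 0  ⇒  (a,b)_∞ = +1.
Ram(18183, 95095) = {2, 5}; no ℚ_2-point on the conic.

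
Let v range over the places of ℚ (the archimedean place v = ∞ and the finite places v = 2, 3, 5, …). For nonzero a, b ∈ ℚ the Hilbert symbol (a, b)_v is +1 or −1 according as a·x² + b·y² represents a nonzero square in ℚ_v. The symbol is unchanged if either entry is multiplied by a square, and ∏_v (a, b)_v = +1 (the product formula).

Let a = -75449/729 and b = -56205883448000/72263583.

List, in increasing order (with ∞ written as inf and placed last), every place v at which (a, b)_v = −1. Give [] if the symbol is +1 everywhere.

[2, inf]

Mod squares: a ≡ -209, b ≡ -11165. Check v ∈ {∞, 2, 3, 5, 7, 11, 13, 17, 19, 29}.
v=2: v_2(a)=0, v_2(b)=6; units ≡ 7, 3 (mod 8); ε·ε+αω+βω = 1·1+0·1+6·0 ≡ 1  ⇒  (a,b)_2 = -1.
v=17: a=17^0·(≡10), b=17^-2·(≡16) mod 17; (10|17)=-1, (16|17)=+1; (−1)^{0·-2·8}·(-1)^-2·(+1)^0 = +1.
v=19: a=19^3·(≡12), b=19^4·(≡16) mod 19; (12|19)=-1, (16|19)=+1; (−1)^{3·4·9}·(-1)^4·(+1)^3 = +1.
v=13: a=13^0·(≡3), b=13^2·(≡5) mod 13; (3|13)=+1, (5|13)=-1; (−1)^{0·2·6}·(+1)^2·(-1)^0 = +1.
v=∞: -209 < 0 and -11165 < 0  ⇒  (a,b)_∞ = -1.
v=7: a=7^0·(≡4), b=7^-3·(≡4) mod 7; (4|7)=+1, (4|7)=+1; (−1)^{0·-3·3}·(+1)^-3·(+1)^0 = +1.
v=3: a=3^-6·(≡1), b=3^-6·(≡1) mod 3; (1|3)=+1, (1|3)=+1; (−1)^{-6·-6·1}·(+1)^-6·(+1)^-6 = +1.
v=11: a=11^1·(≡9), b=11^1·(≡7) mod 11; (9|11)=+1, (7|11)=-1; (−1)^{1·1·5}·(+1)^1·(-1)^1 = +1.
v=29: a=29^0·(≡24), b=29^1·(≡26) mod 29; (24|29)=+1, (26|29)=-1; (−1)^{0·1·14}·(+1)^1·(-1)^0 = +1.
v=5: a=5^0·(≡4), b=5^3·(≡2) mod 5; (4|5)=+1, (2|5)=-1; (−1)^{0·3·2}·(+1)^3·(-1)^0 = +1.
(-209, -11165 / ℚ) ramifies at {2, ∞}: a division algebra.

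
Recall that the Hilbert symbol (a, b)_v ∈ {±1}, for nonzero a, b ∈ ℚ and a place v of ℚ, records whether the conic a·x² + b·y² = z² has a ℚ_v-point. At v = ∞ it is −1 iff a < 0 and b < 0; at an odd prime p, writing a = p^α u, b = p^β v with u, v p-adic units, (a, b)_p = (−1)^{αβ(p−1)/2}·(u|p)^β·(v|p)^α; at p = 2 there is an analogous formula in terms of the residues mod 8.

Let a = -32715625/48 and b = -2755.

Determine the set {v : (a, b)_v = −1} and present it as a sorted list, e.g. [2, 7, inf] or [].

(a, b) ≡ (-435, -2755) mod (ℚ^×)²; places V = {2, 3, 5, 19, 29, ∞}.
(a,b)_5: α=5, u≡2; β=1, v≡4 (mod 5); (2|5)=-1, (4|5)=+1; sign (−1)^0·-1^1·+1^5 = -1.
(a,b)_29: α=1, u≡17; β=1, v≡21 (mod 29); (17|29)=-1, (21|29)=-1; sign (−1)^0·-1^1·-1^1 = +1.
(a,b)_∞: sgn(-435)=−, sgn(-2755)=−, so -1.
(a,b)_2: α=-4, β=0; u≡5, v≡5 (mod 8); ε(u)ε(v)=0·0, αω(v)=-4·1, βω(u)=0·1; sum ≡ 0  ⇒  +1.
(a,b)_19: α=2, u≡10; β=1, v≡7 (mod 19); (10|19)=-1, (7|19)=+1; sign (−1)^0·-1^1·+1^2 = -1.
(a,b)_3: α=-1, u≡2; β=0, v≡2 (mod 3); (2|3)=-1, (2|3)=-1; sign (−1)^0·-1^0·-1^-1 = -1.
(-435, -2755 / ℚ) ramifies at {3, 5, 19, ∞}: a division algebra.

[3, 5, 19, inf]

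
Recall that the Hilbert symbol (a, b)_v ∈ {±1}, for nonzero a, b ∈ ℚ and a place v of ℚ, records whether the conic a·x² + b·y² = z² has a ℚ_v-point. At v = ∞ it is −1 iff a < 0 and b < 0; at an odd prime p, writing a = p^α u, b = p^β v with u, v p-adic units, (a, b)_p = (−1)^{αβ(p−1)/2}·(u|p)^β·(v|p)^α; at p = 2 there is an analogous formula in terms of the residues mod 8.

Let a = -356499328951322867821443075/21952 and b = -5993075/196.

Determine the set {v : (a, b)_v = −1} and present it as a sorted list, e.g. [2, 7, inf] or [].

[7, inf]

Mod squares: a ≡ -45612749, b ≡ -239723. Check v ∈ {∞, 2, 3, 5, 7, 11, 13, 17, 19, 23, 31, 37}.
v=3: a=3^2·(≡1), b=3^0·(≡1) mod 3; (1|3)=+1, (1|3)=+1; (−1)^{2·0·1}·(+1)^0·(+1)^2 = +1.
v=2: v_2(a)=-6, v_2(b)=-2; units ≡ 3, 5 (mod 8); ε·ε+αω+βω = 1·0+-6·1+-2·1 ≡ 0  ⇒  (a,b)_2 = +1.
v=37: a=37^3·(≡27), b=37^1·(≡1) mod 37; (27|37)=+1, (1|37)=+1; (−1)^{3·1·18}·(+1)^1·(+1)^3 = +1.
v=11: a=11^6·(≡5), b=11^1·(≡3) mod 11; (5|11)=+1, (3|11)=+1; (−1)^{6·1·5}·(+1)^1·(+1)^6 = +1.
v=23: a=23^1·(≡16), b=23^0·(≡1) mod 23; (16|23)=+1, (1|23)=+1; (−1)^{1·0·11}·(+1)^0·(+1)^1 = +1.
v=31: a=31^3·(≡28), b=31^1·(≡27) mod 31; (28|31)=+1, (27|31)=-1; (−1)^{3·1·15}·(+1)^1·(-1)^3 = +1.
v=7: a=7^-3·(≡4), b=7^-2·(≡6) mod 7; (4|7)=+1, (6|7)=-1; (−1)^{-3·-2·3}·(+1)^-2·(-1)^-3 = -1.
v=17: a=17^2·(≡13), b=17^0·(≡6) mod 17; (13|17)=+1, (6|17)=-1; (−1)^{2·0·8}·(+1)^0·(-1)^2 = +1.
v=19: a=19^3·(≡5), b=19^1·(≡18) mod 19; (5|19)=+1, (18|19)=-1; (−1)^{3·1·9}·(+1)^1·(-1)^3 = +1.
v=∞: -45612749 < 0 and -239723 < 0  ⇒  (a,b)_∞ = -1.
v=5: a=5^2·(≡1), b=5^2·(≡2) mod 5; (1|5)=+1, (2|5)=-1; (−1)^{2·2·2}·(+1)^2·(-1)^2 = +1.
v=13: a=13^1·(≡3), b=13^0·(≡3) mod 13; (3|13)=+1, (3|13)=+1; (−1)^{1·0·6}·(+1)^0·(+1)^1 = +1.
(-45612749, -239723 / ℚ) ramifies at {7, ∞}: a division algebra.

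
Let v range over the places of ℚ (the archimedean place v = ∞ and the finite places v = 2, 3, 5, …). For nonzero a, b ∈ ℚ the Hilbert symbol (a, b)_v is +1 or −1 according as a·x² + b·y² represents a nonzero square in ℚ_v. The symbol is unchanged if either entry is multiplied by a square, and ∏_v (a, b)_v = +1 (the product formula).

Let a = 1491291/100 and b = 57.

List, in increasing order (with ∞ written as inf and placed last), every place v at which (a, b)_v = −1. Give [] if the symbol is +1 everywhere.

[17, 19]

Mod squares: a ≡ 51, b ≡ 57. Check v ∈ {∞, 2, 3, 5, 17, 19}.
v=3: a=3^5·(≡2), b=3^1·(≡1) mod 3; (2|3)=-1, (1|3)=+1; (−1)^{5·1·1}·(-1)^1·(+1)^5 = +1.
v=5: a=5^-2·(≡4), b=5^0·(≡2) mod 5; (4|5)=+1, (2|5)=-1; (−1)^{-2·0·2}·(+1)^0·(-1)^-2 = +1.
v=17: a=17^1·(≡7), b=17^0·(≡6) mod 17; (7|17)=-1, (6|17)=-1; (−1)^{1·0·8}·(-1)^0·(-1)^1 = -1.
v=19: a=19^2·(≡13), b=19^1·(≡3) mod 19; (13|19)=-1, (3|19)=-1; (−1)^{2·1·9}·(-1)^1·(-1)^2 = -1.
v=∞: 51 > 0 and 57 > 0  ⇒  (a,b)_∞ = +1.
v=2: v_2(a)=-2, v_2(b)=0; units ≡ 3, 1 (mod 8); ε·ε+αω+βω = 1·0+-2·0+0·1 ≡ 0  ⇒  (a,b)_2 = +1.
(51, 57 / ℚ) ramifies at {17, 19}: a division algebra.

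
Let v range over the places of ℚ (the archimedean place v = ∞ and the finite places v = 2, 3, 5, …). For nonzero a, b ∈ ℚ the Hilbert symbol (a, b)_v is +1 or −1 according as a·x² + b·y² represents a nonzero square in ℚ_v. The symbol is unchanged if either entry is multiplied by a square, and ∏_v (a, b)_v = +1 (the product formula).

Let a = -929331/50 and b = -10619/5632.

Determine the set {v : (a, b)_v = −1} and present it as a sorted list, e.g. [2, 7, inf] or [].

[2, 7, 11, 13, 47, inf]

(a, b) ≡ (-1222, -233618) mod (ℚ^×)²; places V = {2, 3, 5, 7, 11, 13, 37, 41, 47, ∞}.
(a,b)_47: α=1, u≡36; β=0, v≡29 (mod 47); (36|47)=+1, (29|47)=-1; sign (−1)^0·+1^0·-1^1 = -1.
(a,b)_37: α=0, u≡34; β=1, v≡15 (mod 37); (34|37)=+1, (15|37)=-1; sign (−1)^0·+1^1·-1^0 = +1.
(a,b)_∞: sgn(-1222)=−, sgn(-233618)=−, so -1.
(a,b)_2: α=-1, β=-9; u≡5, v≡7 (mod 8); ε(u)ε(v)=0·1, αω(v)=-1·0, βω(u)=-9·1; sum ≡ 1  ⇒  -1.
(a,b)_3: α=2, u≡2; β=0, v≡1 (mod 3); (2|3)=-1, (1|3)=+1; sign (−1)^0·-1^0·+1^2 = +1.
(a,b)_13: α=3, u≡10; β=0, v≡5 (mod 13); (10|13)=+1, (5|13)=-1; sign (−1)^0·+1^0·-1^3 = -1.
(a,b)_41: α=0, u≡20; β=1, v≡21 (mod 41); (20|41)=+1, (21|41)=+1; sign (−1)^0·+1^1·+1^0 = +1.
(a,b)_7: α=0, u≡3; β=1, v≡4 (mod 7); (3|7)=-1, (4|7)=+1; sign (−1)^0·-1^1·+1^0 = -1.
(a,b)_11: α=0, u≡8; β=-1, v≡3 (mod 11); (8|11)=-1, (3|11)=+1; sign (−1)^0·-1^-1·+1^0 = -1.
(a,b)_5: α=-2, u≡2; β=0, v≡3 (mod 5); (2|5)=-1, (3|5)=-1; sign (−1)^0·-1^0·-1^-2 = +1.
(-1222, -233618 / ℚ) ramifies at {2, 7, 11, 13, 47, ∞}: a division algebra.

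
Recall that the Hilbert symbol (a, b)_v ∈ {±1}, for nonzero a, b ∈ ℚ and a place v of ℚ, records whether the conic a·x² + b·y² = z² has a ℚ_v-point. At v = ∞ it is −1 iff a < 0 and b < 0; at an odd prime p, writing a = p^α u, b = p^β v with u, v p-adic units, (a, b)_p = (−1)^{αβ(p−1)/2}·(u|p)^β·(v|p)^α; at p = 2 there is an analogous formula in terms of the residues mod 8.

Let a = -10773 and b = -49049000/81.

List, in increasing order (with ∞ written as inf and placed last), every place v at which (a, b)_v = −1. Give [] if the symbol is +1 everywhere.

[5, 11, 19, inf]

(a, b) ≡ (-133, -10010) mod (ℚ^×)²; places V = {2, 3, 5, 7, 11, 13, 19, ∞}.
(a,b)_∞: sgn(-133)=−, sgn(-10010)=−, so -1.
(a,b)_11: α=0, u≡7; β=1, v≡1 (mod 11); (7|11)=-1, (1|11)=+1; sign (−1)^0·-1^1·+1^0 = -1.
(a,b)_19: α=1, u≡3; β=0, v≡14 (mod 19); (3|19)=-1, (14|19)=-1; sign (−1)^0·-1^0·-1^1 = -1.
(a,b)_13: α=0, u≡4; β=1, v≡1 (mod 13); (4|13)=+1, (1|13)=+1; sign (−1)^0·+1^1·+1^0 = +1.
(a,b)_2: α=0, β=3; u≡3, v≡3 (mod 8); ε(u)ε(v)=1·1, αω(v)=0·1, βω(u)=3·1; sum ≡ 0  ⇒  +1.
(a,b)_7: α=1, u≡1; β=3, v≡6 (mod 7); (1|7)=+1, (6|7)=-1; sign (−1)^1·+1^3·-1^1 = +1.
(a,b)_5: α=0, u≡2; β=3, v≡3 (mod 5); (2|5)=-1, (3|5)=-1; sign (−1)^0·-1^3·-1^0 = -1.
(a,b)_3: α=4, u≡2; β=-4, v≡1 (mod 3); (2|3)=-1, (1|3)=+1; sign (−1)^0·-1^-4·+1^4 = +1.
|Ram(-133, -10010)| = 4, even; anisotropic at {5, 11, 19, ∞}.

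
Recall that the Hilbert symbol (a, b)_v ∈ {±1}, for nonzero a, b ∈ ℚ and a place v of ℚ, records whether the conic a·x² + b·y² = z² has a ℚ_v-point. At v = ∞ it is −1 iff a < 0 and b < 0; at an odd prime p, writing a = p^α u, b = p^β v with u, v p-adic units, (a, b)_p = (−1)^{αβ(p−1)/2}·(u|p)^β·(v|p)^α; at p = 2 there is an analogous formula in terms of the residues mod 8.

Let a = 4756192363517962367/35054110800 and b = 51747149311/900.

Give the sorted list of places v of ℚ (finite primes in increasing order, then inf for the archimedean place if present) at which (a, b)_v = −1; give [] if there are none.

[2, 23, 29, 37]

(a, b) ≡ (14746979, 427662391) mod (ℚ^×)²; places V = {2, 3, 5, 7, 11, 13, 17, 19, 23, 29, 31, 37, 43, ∞}.
(a,b)_3: α=-8, u≡2; β=-2, v≡1 (mod 3); (2|3)=-1, (1|3)=+1; sign (−1)^0·-1^-2·+1^-8 = +1.
(a,b)_23: α=1, u≡16; β=1, v≡1 (mod 23); (16|23)=+1, (1|23)=+1; sign (−1)^1·+1^1·+1^1 = -1.
(a,b)_19: α=-2, u≡2; β=0, v≡17 (mod 19); (2|19)=-1, (17|19)=+1; sign (−1)^0·-1^0·+1^-2 = +1.
(a,b)_43: α=1, u≡29; β=1, v≡1 (mod 43); (29|43)=-1, (1|43)=+1; sign (−1)^1·-1^1·+1^1 = +1.
(a,b)_5: α=-2, u≡1; β=-2, v≡1 (mod 5); (1|5)=+1, (1|5)=+1; sign (−1)^0·+1^-2·+1^-2 = +1.
(a,b)_11: α=2, u≡1; β=2, v≡10 (mod 11); (1|11)=+1, (10|11)=-1; sign (−1)^0·+1^2·-1^2 = +1.
(a,b)_2: α=-4, β=-2; u≡3, v≡7 (mod 8); ε(u)ε(v)=1·1, αω(v)=-4·0, βω(u)=-2·1; sum ≡ 1  ⇒  -1.
(a,b)_13: α=3, u≡9; β=1, v≡12 (mod 13); (9|13)=+1, (12|13)=+1; sign (−1)^0·+1^1·+1^3 = +1.
(a,b)_31: α=1, u≡9; β=1, v≡22 (mod 31); (9|31)=+1, (22|31)=-1; sign (−1)^1·+1^1·-1^1 = +1.
(a,b)_29: α=2, u≡12; β=1, v≡17 (mod 29); (12|29)=-1, (17|29)=-1; sign (−1)^0·-1^1·-1^2 = -1.
(a,b)_7: α=4, u≡2; β=0, v≡1 (mod 7); (2|7)=+1, (1|7)=+1; sign (−1)^0·+1^0·+1^4 = +1.
(a,b)_37: α=-1, u≡1; β=1, v≡17 (mod 37); (1|37)=+1, (17|37)=-1; sign (−1)^0·+1^1·-1^-1 = -1.
(a,b)_17: α=2, u≡10; β=0, v≡9 (mod 17); (10|17)=-1, (9|17)=+1; sign (−1)^0·-1^0·+1^2 = +1.
(a,b)_∞: sgn(14746979)=+, sgn(427662391)=+, so +1.
Ram(14746979, 427662391) = {2, 23, 29, 37}; no ℚ_2-point on the conic.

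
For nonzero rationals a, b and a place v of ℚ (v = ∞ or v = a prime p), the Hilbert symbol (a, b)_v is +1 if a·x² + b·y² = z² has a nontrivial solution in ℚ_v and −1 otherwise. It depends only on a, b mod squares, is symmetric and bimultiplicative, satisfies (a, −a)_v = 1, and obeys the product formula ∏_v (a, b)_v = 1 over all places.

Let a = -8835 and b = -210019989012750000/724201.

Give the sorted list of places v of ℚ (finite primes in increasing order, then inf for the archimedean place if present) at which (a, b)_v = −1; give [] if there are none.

Mod squares: a ≡ -8835, b ≡ -19. Check v ∈ {∞, 2, 3, 5, 7, 17, 19, 23, 31, 37}.
v=3: a=3^1·(≡1), b=3^2·(≡2) mod 3; (1|3)=+1, (2|3)=-1; (−1)^{1·2·1}·(+1)^2·(-1)^1 = -1.
v=∞: -8835 < 0 and -19 < 0  ⇒  (a,b)_∞ = -1.
v=7: a=7^0·(≡6), b=7^2·(≡1) mod 7; (6|7)=-1, (1|7)=+1; (−1)^{0·2·3}·(-1)^2·(+1)^0 = +1.
v=37: a=37^0·(≡8), b=37^-2·(≡5) mod 37; (8|37)=-1, (5|37)=-1; (−1)^{0·-2·18}·(-1)^-2·(-1)^0 = +1.
v=5: a=5^1·(≡3), b=5^6·(≡4) mod 5; (3|5)=-1, (4|5)=+1; (−1)^{1·6·2}·(-1)^6·(+1)^1 = +1.
v=23: a=23^0·(≡20), b=23^-2·(≡13) mod 23; (20|23)=-1, (13|23)=+1; (−1)^{0·-2·11}·(-1)^-2·(+1)^0 = +1.
v=19: a=19^1·(≡10), b=19^3·(≡3) mod 19; (10|19)=-1, (3|19)=-1; (−1)^{1·3·9}·(-1)^3·(-1)^1 = -1.
v=2: v_2(a)=0, v_2(b)=4; units ≡ 5, 5 (mod 8); ε·ε+αω+βω = 0·0+0·1+4·1 ≡ 0  ⇒  (a,b)_2 = +1.
v=17: a=17^0·(≡5), b=17^2·(≡9) mod 17; (5|17)=-1, (9|17)=+1; (−1)^{0·2·8}·(-1)^2·(+1)^0 = +1.
v=31: a=31^1·(≡25), b=31^2·(≡3) mod 31; (25|31)=+1, (3|31)=-1; (−1)^{1·2·15}·(+1)^2·(-1)^1 = -1.
(-8835, -19 / ℚ) ramifies at {3, 19, 31, ∞}: a division algebra.

[3, 19, 31, inf]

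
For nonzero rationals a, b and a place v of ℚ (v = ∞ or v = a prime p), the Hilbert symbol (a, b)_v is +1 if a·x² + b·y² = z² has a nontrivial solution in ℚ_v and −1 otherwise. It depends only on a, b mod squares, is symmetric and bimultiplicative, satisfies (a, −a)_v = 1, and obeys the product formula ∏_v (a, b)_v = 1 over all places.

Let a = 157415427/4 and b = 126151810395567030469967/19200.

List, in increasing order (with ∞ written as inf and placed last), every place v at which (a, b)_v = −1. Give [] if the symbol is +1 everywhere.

(a, b) ≡ (17490603, 760461) mod (ℚ^×)²; places V = {2, 3, 5, 11, 13, 17, 23, 31, 37, ∞}.
(a,b)_2: α=-2, β=-8; u≡3, v≡5 (mod 8); ε(u)ε(v)=1·0, αω(v)=-2·1, βω(u)=-8·1; sum ≡ 0  ⇒  +1.
(a,b)_5: α=0, u≡3; β=-2, v≡4 (mod 5); (3|5)=-1, (4|5)=+1; sign (−1)^0·-1^-2·+1^0 = +1.
(a,b)_11: α=0, u≡1; β=4, v≡1 (mod 11); (1|11)=+1, (1|11)=+1; sign (−1)^0·+1^4·+1^0 = +1.
(a,b)_∞: sgn(17490603)=+, sgn(760461)=+, so +1.
(a,b)_23: α=1, u≡4; β=2, v≡13 (mod 23); (4|23)=+1, (13|23)=+1; sign (−1)^0·+1^2·+1^1 = +1.
(a,b)_31: α=1, u≡6; β=3, v≡8 (mod 31); (6|31)=-1, (8|31)=+1; sign (−1)^1·-1^3·+1^1 = +1.
(a,b)_37: α=1, u≡25; β=3, v≡17 (mod 37); (25|37)=+1, (17|37)=-1; sign (−1)^0·+1^3·-1^1 = -1.
(a,b)_3: α=3, u≡1; β=-1, v≡2 (mod 3); (1|3)=+1, (2|3)=-1; sign (−1)^1·+1^-1·-1^3 = +1.
(a,b)_13: α=1, u≡4; β=3, v≡1 (mod 13); (4|13)=+1, (1|13)=+1; sign (−1)^0·+1^3·+1^1 = +1.
(a,b)_17: α=1, u≡13; β=3, v≡14 (mod 17); (13|17)=+1, (14|17)=-1; sign (−1)^0·+1^3·-1^1 = -1.
|Ram(17490603, 760461)| = 2, even; anisotropic at {17, 37}.

[17, 37]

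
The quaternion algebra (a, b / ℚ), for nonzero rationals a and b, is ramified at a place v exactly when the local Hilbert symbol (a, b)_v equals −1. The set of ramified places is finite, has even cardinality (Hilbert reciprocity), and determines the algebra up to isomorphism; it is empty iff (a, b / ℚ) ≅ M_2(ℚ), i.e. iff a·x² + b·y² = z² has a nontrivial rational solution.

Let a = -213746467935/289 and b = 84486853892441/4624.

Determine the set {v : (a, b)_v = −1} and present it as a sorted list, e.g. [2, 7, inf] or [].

(a, b) ≡ (-15015, 1001) mod (ℚ^×)²; places V = {2, 3, 5, 7, 11, 13, 17, ∞}.
(a,b)_17: α=-2, u≡13; β=-2, v≡9 (mod 17); (13|17)=+1, (9|17)=+1; sign (−1)^0·+1^-2·+1^-2 = +1.
(a,b)_11: α=3, u≡6; β=5, v≡4 (mod 11); (6|11)=-1, (4|11)=+1; sign (−1)^1·-1^5·+1^3 = +1.
(a,b)_7: α=7, u≡4; β=9, v≡3 (mod 7); (4|7)=+1, (3|7)=-1; sign (−1)^1·+1^9·-1^7 = +1.
(a,b)_2: α=0, β=-4; u≡1, v≡1 (mod 8); ε(u)ε(v)=0·0, αω(v)=0·0, βω(u)=-4·0; sum ≡ 0  ⇒  +1.
(a,b)_13: α=1, u≡6; β=1, v≡12 (mod 13); (6|13)=-1, (12|13)=+1; sign (−1)^0·-1^1·+1^1 = -1.
(a,b)_∞: sgn(-15015)=−, sgn(1001)=+, so +1.
(a,b)_3: α=1, u≡2; β=0, v≡2 (mod 3); (2|3)=-1, (2|3)=-1; sign (−1)^0·-1^0·-1^1 = -1.
(a,b)_5: α=1, u≡2; β=0, v≡4 (mod 5); (2|5)=-1, (4|5)=+1; sign (−1)^0·-1^0·+1^1 = +1.
|Ram(-15015, 1001)| = 2, even; anisotropic at {3, 13}.

[3, 13]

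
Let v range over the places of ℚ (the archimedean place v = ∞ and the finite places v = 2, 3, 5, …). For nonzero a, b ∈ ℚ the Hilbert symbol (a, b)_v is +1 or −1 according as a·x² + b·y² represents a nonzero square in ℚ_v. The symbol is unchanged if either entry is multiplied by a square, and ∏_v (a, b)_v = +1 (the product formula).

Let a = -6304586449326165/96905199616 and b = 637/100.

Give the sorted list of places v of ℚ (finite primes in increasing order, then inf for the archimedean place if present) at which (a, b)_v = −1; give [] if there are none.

[5, 13]

Mod squares: a ≡ -1885, b ≡ 13. Check v ∈ {∞, 2, 3, 5, 7, 11, 13, 19, 29}.
v=19: a=19^-2·(≡2), b=19^0·(≡2) mod 19; (2|19)=-1, (2|19)=-1; (−1)^{-2·0·9}·(-1)^0·(-1)^-2 = +1.
v=5: a=5^1·(≡2), b=5^-2·(≡3) mod 5; (2|5)=-1, (3|5)=-1; (−1)^{1·-2·2}·(-1)^-2·(-1)^1 = -1.
v=3: a=3^4·(≡2), b=3^0·(≡1) mod 3; (2|3)=-1, (1|3)=+1; (−1)^{4·0·1}·(-1)^0·(+1)^4 = +1.
v=29: a=29^3·(≡5), b=29^0·(≡20) mod 29; (5|29)=+1, (20|29)=+1; (−1)^{3·0·14}·(+1)^0·(+1)^3 = +1.
v=∞: -1885 < 0 and 13 > 0  ⇒  (a,b)_∞ = +1.
v=7: a=7^4·(≡5), b=7^2·(≡3) mod 7; (5|7)=-1, (3|7)=-1; (−1)^{4·2·3}·(-1)^2·(-1)^4 = +1.
v=11: a=11^2·(≡6), b=11^0·(≡10) mod 11; (6|11)=-1, (10|11)=-1; (−1)^{2·0·5}·(-1)^0·(-1)^2 = +1.
v=2: v_2(a)=-28, v_2(b)=-2; units ≡ 3, 5 (mod 8); ε·ε+αω+βω = 1·0+-28·1+-2·1 ≡ 0  ⇒  (a,b)_2 = +1.
v=13: a=13^3·(≡8), b=13^1·(≡4) mod 13; (8|13)=-1, (4|13)=+1; (−1)^{3·1·6}·(-1)^1·(+1)^3 = -1.
|Ram(-1885, 13)| = 2, even; anisotropic at {5, 13}.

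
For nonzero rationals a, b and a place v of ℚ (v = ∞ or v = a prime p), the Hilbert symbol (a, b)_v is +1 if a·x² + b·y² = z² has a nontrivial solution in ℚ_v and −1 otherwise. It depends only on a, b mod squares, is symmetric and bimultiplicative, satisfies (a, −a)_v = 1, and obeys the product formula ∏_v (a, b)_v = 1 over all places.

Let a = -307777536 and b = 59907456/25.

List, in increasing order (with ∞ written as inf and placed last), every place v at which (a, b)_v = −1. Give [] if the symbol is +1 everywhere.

(a, b) ≡ (-69, 104006) mod (ℚ^×)²; places V = {2, 3, 5, 7, 11, 17, 19, 23, ∞}.
(a,b)_17: α=0, u≡1; β=1, v≡9 (mod 17); (1|17)=+1, (9|17)=+1; sign (−1)^0·+1^1·+1^0 = +1.
(a,b)_7: α=0, u≡4; β=1, v≡2 (mod 7); (4|7)=+1, (2|7)=+1; sign (−1)^0·+1^1·+1^0 = +1.
(a,b)_5: α=0, u≡4; β=-2, v≡1 (mod 5); (4|5)=+1, (1|5)=+1; sign (−1)^0·+1^-2·+1^0 = +1.
(a,b)_11: α=2, u≡2; β=0, v≡5 (mod 11); (2|11)=-1, (5|11)=+1; sign (−1)^0·-1^0·+1^2 = +1.
(a,b)_19: α=0, u≡6; β=1, v≡2 (mod 19); (6|19)=+1, (2|19)=-1; sign (−1)^0·+1^1·-1^0 = +1.
(a,b)_3: α=3, u≡1; β=2, v≡2 (mod 3); (1|3)=+1, (2|3)=-1; sign (−1)^0·+1^2·-1^3 = -1.
(a,b)_2: α=12, β=7; u≡3, v≡3 (mod 8); ε(u)ε(v)=1·1, αω(v)=12·1, βω(u)=7·1; sum ≡ 0  ⇒  +1.
(a,b)_∞: sgn(-69)=−, sgn(104006)=+, so +1.
(a,b)_23: α=1, u≡21; β=1, v≡7 (mod 23); (21|23)=-1, (7|23)=-1; sign (−1)^1·-1^1·-1^1 = -1.
(-69, 104006 / ℚ) ramifies at {3, 23}: a division algebra.

[3, 23]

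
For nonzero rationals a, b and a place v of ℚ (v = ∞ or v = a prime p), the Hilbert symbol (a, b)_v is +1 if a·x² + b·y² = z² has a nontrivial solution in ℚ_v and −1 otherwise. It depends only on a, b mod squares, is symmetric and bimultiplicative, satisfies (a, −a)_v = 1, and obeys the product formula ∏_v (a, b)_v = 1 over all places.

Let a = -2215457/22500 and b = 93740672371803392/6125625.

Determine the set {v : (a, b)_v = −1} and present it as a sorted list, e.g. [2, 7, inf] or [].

Mod squares: a ≡ -17, b ≡ 9722453. Check v ∈ {∞, 2, 3, 5, 11, 13, 17, 19, 29, 37, 41}.
v=13: a=13^0·(≡12), b=13^1·(≡3) mod 13; (12|13)=+1, (3|13)=+1; (−1)^{0·1·6}·(+1)^1·(+1)^0 = +1.
v=11: a=11^0·(≡4), b=11^-2·(≡4) mod 11; (4|11)=+1, (4|11)=+1; (−1)^{0·-2·5}·(+1)^-2·(+1)^0 = +1.
v=17: a=17^1·(≡2), b=17^3·(≡6) mod 17; (2|17)=+1, (6|17)=-1; (−1)^{1·3·8}·(+1)^3·(-1)^1 = -1.
v=29: a=29^0·(≡15), b=29^1·(≡3) mod 29; (15|29)=-1, (3|29)=-1; (−1)^{0·1·14}·(-1)^1·(-1)^0 = -1.
v=19: a=19^4·(≡10), b=19^4·(≡6) mod 19; (10|19)=-1, (6|19)=+1; (−1)^{4·4·9}·(-1)^4·(+1)^4 = +1.
v=41: a=41^0·(≡7), b=41^1·(≡34) mod 41; (7|41)=-1, (34|41)=-1; (−1)^{0·1·20}·(-1)^1·(-1)^0 = -1.
v=3: a=3^-2·(≡1), b=3^-4·(≡2) mod 3; (1|3)=+1, (2|3)=-1; (−1)^{-2·-4·1}·(+1)^-4·(-1)^-2 = +1.
v=2: v_2(a)=-2, v_2(b)=8; units ≡ 7, 5 (mod 8); ε·ε+αω+βω = 1·0+-2·1+8·0 ≡ 0  ⇒  (a,b)_2 = +1.
v=37: a=37^0·(≡35), b=37^1·(≡35) mod 37; (35|37)=-1, (35|37)=-1; (−1)^{0·1·18}·(-1)^1·(-1)^0 = -1.
v=5: a=5^-4·(≡3), b=5^-4·(≡2) mod 5; (3|5)=-1, (2|5)=-1; (−1)^{-4·-4·2}·(-1)^-4·(-1)^-4 = +1.
v=∞: -17 < 0 and 9722453 > 0  ⇒  (a,b)_∞ = +1.
|Ram(-17, 9722453)| = 4, even; anisotropic at {17, 29, 37, 41}.

[17, 29, 37, 41]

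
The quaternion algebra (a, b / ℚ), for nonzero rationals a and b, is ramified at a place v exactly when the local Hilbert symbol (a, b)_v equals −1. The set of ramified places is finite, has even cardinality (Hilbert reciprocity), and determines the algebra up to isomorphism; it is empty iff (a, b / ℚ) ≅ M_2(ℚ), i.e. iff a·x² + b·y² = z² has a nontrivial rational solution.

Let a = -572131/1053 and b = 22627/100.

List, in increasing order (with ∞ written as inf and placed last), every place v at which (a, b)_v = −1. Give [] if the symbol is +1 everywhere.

[7, 11, 13, 37]

Mod squares: a ≡ -3367, b ≡ 187. Check v ∈ {∞, 2, 3, 5, 7, 11, 13, 17, 37, 47}.
v=47: a=47^2·(≡21), b=47^0·(≡19) mod 47; (21|47)=+1, (19|47)=-1; (−1)^{2·0·23}·(+1)^0·(-1)^2 = +1.
v=2: v_2(a)=0, v_2(b)=-2; units ≡ 1, 3 (mod 8); ε·ε+αω+βω = 0·1+0·1+-2·0 ≡ 0  ⇒  (a,b)_2 = +1.
v=∞: -3367 < 0 and 187 > 0  ⇒  (a,b)_∞ = +1.
v=5: a=5^0·(≡3), b=5^-2·(≡3) mod 5; (3|5)=-1, (3|5)=-1; (−1)^{0·-2·2}·(-1)^-2·(-1)^0 = +1.
v=17: a=17^0·(≡13), b=17^1·(≡6) mod 17; (13|17)=+1, (6|17)=-1; (−1)^{0·1·8}·(+1)^1·(-1)^0 = +1.
v=11: a=11^0·(≡7), b=11^3·(≡6) mod 11; (7|11)=-1, (6|11)=-1; (−1)^{0·3·5}·(-1)^3·(-1)^0 = -1.
v=13: a=13^-1·(≡4), b=13^0·(≡8) mod 13; (4|13)=+1, (8|13)=-1; (−1)^{-1·0·6}·(+1)^0·(-1)^-1 = -1.
v=3: a=3^-4·(≡2), b=3^0·(≡1) mod 3; (2|3)=-1, (1|3)=+1; (−1)^{-4·0·1}·(-1)^0·(+1)^-4 = +1.
v=37: a=37^1·(≡35), b=37^0·(≡15) mod 37; (35|37)=-1, (15|37)=-1; (−1)^{1·0·18}·(-1)^0·(-1)^1 = -1.
v=7: a=7^1·(≡2), b=7^0·(≡5) mod 7; (2|7)=+1, (5|7)=-1; (−1)^{1·0·3}·(+1)^0·(-1)^1 = -1.
Ram(-3367, 187) = {7, 11, 13, 37}; no ℚ_7-point on the conic.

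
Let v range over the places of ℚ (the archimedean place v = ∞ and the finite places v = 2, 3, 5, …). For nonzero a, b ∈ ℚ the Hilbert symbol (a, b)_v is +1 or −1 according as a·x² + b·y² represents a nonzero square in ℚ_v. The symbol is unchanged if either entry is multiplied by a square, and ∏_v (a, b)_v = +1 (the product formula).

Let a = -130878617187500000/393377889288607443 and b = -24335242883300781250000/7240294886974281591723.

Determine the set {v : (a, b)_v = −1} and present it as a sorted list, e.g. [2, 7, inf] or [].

[5, inf]

Mod squares: a ≡ -42, b ≡ -255. Check v ∈ {∞, 2, 3, 5, 7, 11, 13, 17, 19, 37, 43}.
v=5: a=5^12·(≡3), b=5^17·(≡1) mod 5; (3|5)=-1, (1|5)=+1; (−1)^{12·17·2}·(-1)^17·(+1)^12 = -1.
v=2: v_2(a)=5, v_2(b)=4; units ≡ 3, 1 (mod 8); ε·ε+αω+βω = 1·0+5·0+4·1 ≡ 0  ⇒  (a,b)_2 = +1.
v=11: a=11^-6·(≡6), b=11^-8·(≡9) mod 11; (6|11)=-1, (9|11)=+1; (−1)^{-6·-8·5}·(-1)^-8·(+1)^-6 = +1.
v=19: a=19^-2·(≡3), b=19^-2·(≡4) mod 19; (3|19)=-1, (4|19)=+1; (−1)^{-2·-2·9}·(-1)^-2·(+1)^-2 = +1.
v=17: a=17^2·(≡9), b=17^3·(≡8) mod 17; (9|17)=+1, (8|17)=+1; (−1)^{2·3·8}·(+1)^3·(+1)^2 = +1.
v=3: a=3^-5·(≡1), b=3^-3·(≡2) mod 3; (1|3)=+1, (2|3)=-1; (−1)^{-5·-3·1}·(+1)^-3·(-1)^-5 = +1.
v=7: a=7^3·(≡2), b=7^4·(≡4) mod 7; (2|7)=+1, (4|7)=+1; (−1)^{3·4·3}·(+1)^4·(+1)^3 = +1.
v=37: a=37^-2·(≡14), b=37^-4·(≡28) mod 37; (14|37)=-1, (28|37)=+1; (−1)^{-2·-4·18}·(-1)^-4·(+1)^-2 = +1.
v=13: a=13^2·(≡12), b=13^2·(≡11) mod 13; (12|13)=+1, (11|13)=-1; (−1)^{2·2·6}·(+1)^2·(-1)^2 = +1.
v=∞: -42 < 0 and -255 < 0  ⇒  (a,b)_∞ = -1.
v=43: a=43^-2·(≡9), b=43^-2·(≡26) mod 43; (9|43)=+1, (26|43)=-1; (−1)^{-2·-2·21}·(+1)^-2·(-1)^-2 = +1.
Ram(-42, -255) = {5, ∞}; no ℚ_5-point on the conic.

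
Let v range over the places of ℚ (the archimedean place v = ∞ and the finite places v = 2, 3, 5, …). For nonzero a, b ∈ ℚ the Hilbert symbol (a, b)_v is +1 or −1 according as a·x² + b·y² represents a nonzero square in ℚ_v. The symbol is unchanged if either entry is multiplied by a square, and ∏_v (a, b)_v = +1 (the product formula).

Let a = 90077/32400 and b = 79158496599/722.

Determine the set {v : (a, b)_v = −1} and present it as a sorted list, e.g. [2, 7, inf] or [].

Mod squares: a ≡ 533, b ≡ 615902. Check v ∈ {∞, 2, 3, 5, 7, 13, 19, 29, 37, 41}.
v=37: a=37^0·(≡20), b=37^1·(≡34) mod 37; (20|37)=-1, (34|37)=+1; (−1)^{0·1·18}·(-1)^1·(+1)^0 = -1.
v=∞: 533 > 0 and 615902 > 0  ⇒  (a,b)_∞ = +1.
v=41: a=41^1·(≡27), b=41^1·(≡31) mod 41; (27|41)=-1, (31|41)=+1; (−1)^{1·1·20}·(-1)^1·(+1)^1 = -1.
v=5: a=5^-2·(≡2), b=5^0·(≡2) mod 5; (2|5)=-1, (2|5)=-1; (−1)^{-2·0·2}·(-1)^0·(-1)^-2 = +1.
v=29: a=29^0·(≡17), b=29^1·(≡2) mod 29; (17|29)=-1, (2|29)=-1; (−1)^{0·1·14}·(-1)^1·(-1)^0 = -1.
v=7: a=7^0·(≡2), b=7^1·(≡3) mod 7; (2|7)=+1, (3|7)=-1; (−1)^{0·1·3}·(+1)^1·(-1)^0 = +1.
v=19: a=19^0·(≡11), b=19^-2·(≡1) mod 19; (11|19)=+1, (1|19)=+1; (−1)^{0·-2·9}·(+1)^-2·(+1)^0 = +1.
v=2: v_2(a)=-4, v_2(b)=-1; units ≡ 5, 7 (mod 8); ε·ε+αω+βω = 0·1+-4·0+-1·1 ≡ 1  ⇒  (a,b)_2 = -1.
v=13: a=13^3·(≡7), b=13^4·(≡9) mod 13; (7|13)=-1, (9|13)=+1; (−1)^{3·4·6}·(-1)^4·(+1)^3 = +1.
v=3: a=3^-4·(≡2), b=3^2·(≡2) mod 3; (2|3)=-1, (2|3)=-1; (−1)^{-4·2·1}·(-1)^2·(-1)^-4 = +1.
|Ram(533, 615902)| = 4, even; anisotropic at {2, 29, 37, 41}.

[2, 29, 37, 41]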